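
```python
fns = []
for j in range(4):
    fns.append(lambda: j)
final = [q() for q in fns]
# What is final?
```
[3, 3, 3, 3]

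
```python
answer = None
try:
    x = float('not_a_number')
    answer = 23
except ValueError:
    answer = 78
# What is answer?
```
78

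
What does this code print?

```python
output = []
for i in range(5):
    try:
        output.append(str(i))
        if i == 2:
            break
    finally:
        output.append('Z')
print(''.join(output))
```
0Z1Z2Z

finally runs even when breaking out of loop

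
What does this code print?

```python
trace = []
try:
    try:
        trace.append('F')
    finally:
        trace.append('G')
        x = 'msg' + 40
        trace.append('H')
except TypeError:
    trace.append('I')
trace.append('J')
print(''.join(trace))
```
FGIJ

Exception in inner finally caught by outer except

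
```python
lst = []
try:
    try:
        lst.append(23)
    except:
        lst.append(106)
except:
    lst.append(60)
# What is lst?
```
[23]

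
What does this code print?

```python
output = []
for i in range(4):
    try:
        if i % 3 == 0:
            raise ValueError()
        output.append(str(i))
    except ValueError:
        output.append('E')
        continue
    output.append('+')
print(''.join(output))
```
E1+2+E

continue in except skips rest of loop body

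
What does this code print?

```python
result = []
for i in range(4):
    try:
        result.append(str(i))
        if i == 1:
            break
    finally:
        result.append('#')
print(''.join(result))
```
0#1#

finally runs even when breaking out of loop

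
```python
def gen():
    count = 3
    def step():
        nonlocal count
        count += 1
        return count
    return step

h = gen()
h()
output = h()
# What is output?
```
5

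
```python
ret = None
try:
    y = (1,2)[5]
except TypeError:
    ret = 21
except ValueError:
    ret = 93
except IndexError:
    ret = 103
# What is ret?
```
103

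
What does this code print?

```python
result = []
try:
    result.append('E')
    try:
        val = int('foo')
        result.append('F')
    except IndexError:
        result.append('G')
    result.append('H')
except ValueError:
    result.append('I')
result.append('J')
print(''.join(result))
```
EIJ

Inner handler doesn't match, propagates to outer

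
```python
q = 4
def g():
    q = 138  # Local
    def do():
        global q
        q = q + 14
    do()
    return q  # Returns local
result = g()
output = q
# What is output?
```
18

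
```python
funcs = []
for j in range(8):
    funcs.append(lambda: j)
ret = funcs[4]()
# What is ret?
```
7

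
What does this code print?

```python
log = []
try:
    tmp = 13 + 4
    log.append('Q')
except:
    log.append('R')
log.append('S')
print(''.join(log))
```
QS

No exception, try block completes normally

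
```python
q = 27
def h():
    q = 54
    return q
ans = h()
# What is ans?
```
54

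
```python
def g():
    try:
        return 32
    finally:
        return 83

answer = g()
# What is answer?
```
83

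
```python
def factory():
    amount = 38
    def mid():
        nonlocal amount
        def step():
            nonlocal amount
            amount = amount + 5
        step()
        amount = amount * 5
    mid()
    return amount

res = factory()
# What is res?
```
215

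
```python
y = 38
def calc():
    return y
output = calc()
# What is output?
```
38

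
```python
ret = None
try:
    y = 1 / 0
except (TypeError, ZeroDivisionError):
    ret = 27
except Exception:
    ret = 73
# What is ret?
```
27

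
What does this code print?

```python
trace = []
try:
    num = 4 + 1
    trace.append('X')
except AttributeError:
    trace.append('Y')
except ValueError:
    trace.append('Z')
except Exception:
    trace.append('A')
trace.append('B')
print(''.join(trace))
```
XB

No exception, try block completes normally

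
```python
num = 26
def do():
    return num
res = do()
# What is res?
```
26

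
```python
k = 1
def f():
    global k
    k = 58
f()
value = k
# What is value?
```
58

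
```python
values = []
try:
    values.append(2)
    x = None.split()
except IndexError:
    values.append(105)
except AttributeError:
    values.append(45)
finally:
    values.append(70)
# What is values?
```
[2, 45, 70]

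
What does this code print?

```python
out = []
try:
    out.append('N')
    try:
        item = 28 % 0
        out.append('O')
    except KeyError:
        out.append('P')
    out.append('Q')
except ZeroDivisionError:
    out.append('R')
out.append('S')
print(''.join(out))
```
NRS

Inner handler doesn't match, propagates to outer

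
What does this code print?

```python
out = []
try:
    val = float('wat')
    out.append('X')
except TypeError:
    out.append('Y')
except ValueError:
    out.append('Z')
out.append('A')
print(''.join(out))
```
ZA

ValueError is caught by its specific handler, not TypeError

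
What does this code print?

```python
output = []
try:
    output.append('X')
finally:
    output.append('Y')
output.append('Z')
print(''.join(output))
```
XYZ

try/finally without except, no exception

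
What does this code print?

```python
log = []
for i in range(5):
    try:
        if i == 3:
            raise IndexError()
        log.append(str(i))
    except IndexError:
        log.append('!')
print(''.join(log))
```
012!4

Exception on i=3 caught, loop continues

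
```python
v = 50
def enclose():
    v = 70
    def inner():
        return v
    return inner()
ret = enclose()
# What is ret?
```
70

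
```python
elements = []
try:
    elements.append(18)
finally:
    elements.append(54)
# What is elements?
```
[18, 54]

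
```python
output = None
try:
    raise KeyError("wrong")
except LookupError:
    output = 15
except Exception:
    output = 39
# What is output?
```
15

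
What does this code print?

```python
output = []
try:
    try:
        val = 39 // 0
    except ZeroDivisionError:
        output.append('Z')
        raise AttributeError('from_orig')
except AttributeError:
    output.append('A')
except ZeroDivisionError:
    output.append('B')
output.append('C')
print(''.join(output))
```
ZAC

AttributeError raised and caught, original ZeroDivisionError not re-raised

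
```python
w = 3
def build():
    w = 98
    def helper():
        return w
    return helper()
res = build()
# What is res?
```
98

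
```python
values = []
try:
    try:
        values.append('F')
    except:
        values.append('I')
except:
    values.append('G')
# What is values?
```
['F']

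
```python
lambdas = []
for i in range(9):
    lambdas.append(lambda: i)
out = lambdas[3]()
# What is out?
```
8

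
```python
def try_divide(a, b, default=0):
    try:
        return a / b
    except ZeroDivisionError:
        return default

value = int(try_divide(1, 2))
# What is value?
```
0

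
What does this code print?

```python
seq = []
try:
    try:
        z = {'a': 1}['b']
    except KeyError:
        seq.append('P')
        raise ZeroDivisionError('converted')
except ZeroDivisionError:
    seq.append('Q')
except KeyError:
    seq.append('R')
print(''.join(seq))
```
PQ

New ZeroDivisionError raised, caught by outer ZeroDivisionError handler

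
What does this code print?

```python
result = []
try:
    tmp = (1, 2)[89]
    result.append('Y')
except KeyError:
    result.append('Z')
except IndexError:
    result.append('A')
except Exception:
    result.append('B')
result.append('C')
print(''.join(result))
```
AC

IndexError matches before generic Exception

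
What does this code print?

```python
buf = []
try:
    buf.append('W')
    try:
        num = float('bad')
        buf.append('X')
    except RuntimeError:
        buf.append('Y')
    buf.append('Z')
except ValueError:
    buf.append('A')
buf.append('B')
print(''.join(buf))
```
WAB

Inner handler doesn't match, propagates to outer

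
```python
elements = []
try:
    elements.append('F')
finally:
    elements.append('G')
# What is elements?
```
['F', 'G']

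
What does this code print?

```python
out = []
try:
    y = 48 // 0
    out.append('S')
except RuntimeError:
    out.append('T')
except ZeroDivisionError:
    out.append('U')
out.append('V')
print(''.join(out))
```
UV

ZeroDivisionError is caught by its specific handler, not RuntimeError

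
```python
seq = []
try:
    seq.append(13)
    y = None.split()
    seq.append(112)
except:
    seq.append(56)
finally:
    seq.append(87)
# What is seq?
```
[13, 56, 87]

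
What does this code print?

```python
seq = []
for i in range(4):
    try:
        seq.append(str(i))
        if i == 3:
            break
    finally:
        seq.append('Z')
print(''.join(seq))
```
0Z1Z2Z3Z

finally runs even when breaking out of loop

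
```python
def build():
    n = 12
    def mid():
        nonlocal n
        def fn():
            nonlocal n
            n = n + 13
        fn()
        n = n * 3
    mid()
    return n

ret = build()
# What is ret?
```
75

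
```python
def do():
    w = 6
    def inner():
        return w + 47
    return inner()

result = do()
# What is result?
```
53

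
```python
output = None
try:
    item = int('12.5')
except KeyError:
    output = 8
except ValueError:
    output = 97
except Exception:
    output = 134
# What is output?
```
97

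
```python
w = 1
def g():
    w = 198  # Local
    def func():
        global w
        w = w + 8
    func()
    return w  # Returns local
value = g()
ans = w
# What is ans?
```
9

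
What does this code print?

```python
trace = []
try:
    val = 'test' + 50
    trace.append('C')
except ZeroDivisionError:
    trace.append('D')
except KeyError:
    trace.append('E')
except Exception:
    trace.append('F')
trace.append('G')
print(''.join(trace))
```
FG

TypeError not specifically caught, falls to Exception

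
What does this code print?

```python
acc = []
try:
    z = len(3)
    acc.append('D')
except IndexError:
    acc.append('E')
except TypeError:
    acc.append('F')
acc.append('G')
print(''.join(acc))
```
FG

TypeError is caught by its specific handler, not IndexError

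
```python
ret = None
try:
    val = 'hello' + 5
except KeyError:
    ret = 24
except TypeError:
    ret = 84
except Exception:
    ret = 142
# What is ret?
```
84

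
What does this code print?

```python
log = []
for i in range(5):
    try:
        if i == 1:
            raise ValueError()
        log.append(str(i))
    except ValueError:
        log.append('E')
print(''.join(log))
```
0E234

Exception on i=1 caught, loop continues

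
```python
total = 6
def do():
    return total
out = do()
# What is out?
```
6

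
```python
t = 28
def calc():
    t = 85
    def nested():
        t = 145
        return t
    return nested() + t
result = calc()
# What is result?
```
230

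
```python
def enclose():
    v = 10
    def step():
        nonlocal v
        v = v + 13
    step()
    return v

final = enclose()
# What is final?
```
23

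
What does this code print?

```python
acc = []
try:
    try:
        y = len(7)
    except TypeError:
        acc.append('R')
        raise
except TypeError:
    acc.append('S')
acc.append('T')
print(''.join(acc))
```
RST

raise without argument re-raises current exception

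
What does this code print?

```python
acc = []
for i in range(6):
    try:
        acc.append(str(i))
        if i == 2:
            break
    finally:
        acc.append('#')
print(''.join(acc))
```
0#1#2#

finally runs even when breaking out of loop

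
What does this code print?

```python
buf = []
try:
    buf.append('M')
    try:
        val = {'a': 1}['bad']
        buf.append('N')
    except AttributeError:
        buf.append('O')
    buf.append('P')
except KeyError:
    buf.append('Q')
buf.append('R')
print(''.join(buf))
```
MQR

Inner handler doesn't match, propagates to outer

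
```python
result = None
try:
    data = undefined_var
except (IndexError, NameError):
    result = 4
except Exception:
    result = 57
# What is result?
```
4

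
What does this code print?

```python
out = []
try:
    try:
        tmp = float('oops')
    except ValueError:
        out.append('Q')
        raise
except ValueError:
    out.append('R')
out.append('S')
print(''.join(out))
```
QRS

raise without argument re-raises current exception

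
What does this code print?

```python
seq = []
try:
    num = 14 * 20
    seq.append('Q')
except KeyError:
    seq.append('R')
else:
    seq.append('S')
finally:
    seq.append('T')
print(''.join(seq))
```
QST

else runs before finally when no exception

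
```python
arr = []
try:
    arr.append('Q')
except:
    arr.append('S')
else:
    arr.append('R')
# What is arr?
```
['Q', 'R']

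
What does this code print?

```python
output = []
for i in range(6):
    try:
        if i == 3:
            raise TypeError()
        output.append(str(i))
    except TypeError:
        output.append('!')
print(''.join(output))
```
012!45

Exception on i=3 caught, loop continues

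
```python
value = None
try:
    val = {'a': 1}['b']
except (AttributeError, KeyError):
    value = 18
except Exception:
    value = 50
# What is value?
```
18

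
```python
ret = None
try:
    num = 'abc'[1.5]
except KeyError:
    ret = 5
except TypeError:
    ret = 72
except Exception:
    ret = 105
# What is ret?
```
72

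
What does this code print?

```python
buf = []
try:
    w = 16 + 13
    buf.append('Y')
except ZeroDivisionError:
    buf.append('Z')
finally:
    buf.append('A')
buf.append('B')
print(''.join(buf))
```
YAB

finally runs after normal execution too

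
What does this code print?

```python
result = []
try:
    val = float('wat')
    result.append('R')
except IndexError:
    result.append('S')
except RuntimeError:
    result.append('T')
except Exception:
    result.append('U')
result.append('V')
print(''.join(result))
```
UV

ValueError not specifically caught, falls to Exception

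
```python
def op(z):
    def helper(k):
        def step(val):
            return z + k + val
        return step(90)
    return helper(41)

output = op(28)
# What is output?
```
159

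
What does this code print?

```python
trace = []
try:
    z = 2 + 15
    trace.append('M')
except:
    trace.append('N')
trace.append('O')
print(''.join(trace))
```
MO

No exception, try block completes normally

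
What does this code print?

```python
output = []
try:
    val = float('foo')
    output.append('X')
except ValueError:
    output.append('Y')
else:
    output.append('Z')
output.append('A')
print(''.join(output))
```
YA

else block skipped when exception is caught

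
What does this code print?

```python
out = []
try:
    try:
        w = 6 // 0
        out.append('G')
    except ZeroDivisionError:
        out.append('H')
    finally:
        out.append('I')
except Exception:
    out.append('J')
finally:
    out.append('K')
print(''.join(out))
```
HIK

Both finally blocks run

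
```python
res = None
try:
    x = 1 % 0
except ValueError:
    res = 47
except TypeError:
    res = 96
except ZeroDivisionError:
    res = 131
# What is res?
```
131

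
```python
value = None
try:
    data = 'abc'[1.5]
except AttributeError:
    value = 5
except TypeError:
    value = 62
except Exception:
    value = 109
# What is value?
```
62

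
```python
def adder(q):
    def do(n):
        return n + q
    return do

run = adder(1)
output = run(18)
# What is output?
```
19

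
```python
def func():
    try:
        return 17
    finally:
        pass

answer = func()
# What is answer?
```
17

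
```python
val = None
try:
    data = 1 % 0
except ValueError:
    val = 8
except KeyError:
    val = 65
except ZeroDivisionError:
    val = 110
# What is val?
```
110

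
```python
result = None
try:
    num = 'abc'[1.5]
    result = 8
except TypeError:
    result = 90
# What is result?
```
90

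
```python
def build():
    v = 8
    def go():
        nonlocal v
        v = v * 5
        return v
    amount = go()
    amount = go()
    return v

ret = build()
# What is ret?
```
200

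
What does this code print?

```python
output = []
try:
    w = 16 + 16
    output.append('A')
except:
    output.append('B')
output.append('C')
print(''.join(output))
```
AC

No exception, try block completes normally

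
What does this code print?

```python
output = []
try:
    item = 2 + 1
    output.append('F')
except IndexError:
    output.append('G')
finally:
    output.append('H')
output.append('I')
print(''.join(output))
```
FHI

finally runs after normal execution too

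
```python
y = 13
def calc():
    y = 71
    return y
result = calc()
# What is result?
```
71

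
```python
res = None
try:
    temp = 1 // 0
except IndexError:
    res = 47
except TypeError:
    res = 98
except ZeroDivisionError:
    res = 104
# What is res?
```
104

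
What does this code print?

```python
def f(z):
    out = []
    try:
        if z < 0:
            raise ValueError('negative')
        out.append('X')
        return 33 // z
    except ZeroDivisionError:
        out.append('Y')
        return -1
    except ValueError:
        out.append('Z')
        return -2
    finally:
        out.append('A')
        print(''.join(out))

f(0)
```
XYA

z=0 causes ZeroDivisionError, caught, finally prints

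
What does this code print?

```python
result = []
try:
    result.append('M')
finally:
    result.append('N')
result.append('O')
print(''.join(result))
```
MNO

try/finally without except, no exception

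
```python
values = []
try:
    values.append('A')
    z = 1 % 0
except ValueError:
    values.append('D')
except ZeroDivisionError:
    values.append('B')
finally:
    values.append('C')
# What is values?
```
['A', 'B', 'C']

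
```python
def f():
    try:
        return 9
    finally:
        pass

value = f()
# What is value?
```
9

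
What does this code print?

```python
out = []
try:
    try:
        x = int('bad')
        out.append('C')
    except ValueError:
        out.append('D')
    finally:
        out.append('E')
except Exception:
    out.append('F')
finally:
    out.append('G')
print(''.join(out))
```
DEG

Both finally blocks run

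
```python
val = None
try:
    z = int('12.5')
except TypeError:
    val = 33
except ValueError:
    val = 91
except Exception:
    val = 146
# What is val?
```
91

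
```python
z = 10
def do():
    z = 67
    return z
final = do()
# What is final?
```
67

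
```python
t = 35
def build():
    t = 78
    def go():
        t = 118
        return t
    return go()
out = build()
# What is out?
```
118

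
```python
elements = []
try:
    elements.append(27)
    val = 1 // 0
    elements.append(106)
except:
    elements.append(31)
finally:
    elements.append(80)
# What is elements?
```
[27, 31, 80]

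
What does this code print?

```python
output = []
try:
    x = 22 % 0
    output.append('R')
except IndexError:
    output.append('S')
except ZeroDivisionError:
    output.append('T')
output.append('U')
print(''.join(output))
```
TU

ZeroDivisionError is caught by its specific handler, not IndexError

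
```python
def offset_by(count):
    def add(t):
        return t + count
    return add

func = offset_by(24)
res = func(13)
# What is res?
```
37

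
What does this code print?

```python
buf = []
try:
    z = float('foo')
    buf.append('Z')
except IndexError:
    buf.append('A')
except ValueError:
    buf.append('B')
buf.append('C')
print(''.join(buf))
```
BC

ValueError is caught by its specific handler, not IndexError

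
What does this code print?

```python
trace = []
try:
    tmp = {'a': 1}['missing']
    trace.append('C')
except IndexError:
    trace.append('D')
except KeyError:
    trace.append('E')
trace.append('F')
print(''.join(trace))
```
EF

KeyError is caught by its specific handler, not IndexError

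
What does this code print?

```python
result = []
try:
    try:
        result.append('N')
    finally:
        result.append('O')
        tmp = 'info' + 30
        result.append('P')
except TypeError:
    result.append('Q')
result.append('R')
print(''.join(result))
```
NOQR

Exception in inner finally caught by outer except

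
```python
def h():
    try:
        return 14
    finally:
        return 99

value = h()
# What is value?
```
99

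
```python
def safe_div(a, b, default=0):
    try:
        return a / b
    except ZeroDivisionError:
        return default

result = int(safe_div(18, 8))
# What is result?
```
2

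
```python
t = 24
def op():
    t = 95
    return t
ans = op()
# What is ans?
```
95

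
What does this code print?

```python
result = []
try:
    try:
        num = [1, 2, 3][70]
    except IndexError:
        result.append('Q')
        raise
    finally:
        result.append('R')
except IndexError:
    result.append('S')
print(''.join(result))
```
QRS

finally runs before re-raised exception propagates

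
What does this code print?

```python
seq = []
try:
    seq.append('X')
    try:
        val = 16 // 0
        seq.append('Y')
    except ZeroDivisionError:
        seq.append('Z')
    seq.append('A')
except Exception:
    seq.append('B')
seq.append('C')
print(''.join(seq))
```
XZAC

Inner exception caught by inner handler, outer continues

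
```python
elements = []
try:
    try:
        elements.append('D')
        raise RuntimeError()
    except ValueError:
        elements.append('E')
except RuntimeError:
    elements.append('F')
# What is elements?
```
['D', 'F']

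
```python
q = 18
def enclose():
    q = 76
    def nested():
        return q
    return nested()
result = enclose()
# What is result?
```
76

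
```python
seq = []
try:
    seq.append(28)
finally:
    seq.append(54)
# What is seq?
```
[28, 54]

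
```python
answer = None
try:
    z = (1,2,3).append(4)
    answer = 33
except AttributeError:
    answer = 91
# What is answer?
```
91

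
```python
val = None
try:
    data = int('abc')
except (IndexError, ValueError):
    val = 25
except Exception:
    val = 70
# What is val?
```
25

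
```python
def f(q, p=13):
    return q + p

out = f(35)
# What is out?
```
48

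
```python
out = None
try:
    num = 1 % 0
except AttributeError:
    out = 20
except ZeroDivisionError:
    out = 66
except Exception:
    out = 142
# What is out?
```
66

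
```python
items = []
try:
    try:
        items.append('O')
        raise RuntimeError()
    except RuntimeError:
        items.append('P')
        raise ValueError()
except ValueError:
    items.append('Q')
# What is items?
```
['O', 'P', 'Q']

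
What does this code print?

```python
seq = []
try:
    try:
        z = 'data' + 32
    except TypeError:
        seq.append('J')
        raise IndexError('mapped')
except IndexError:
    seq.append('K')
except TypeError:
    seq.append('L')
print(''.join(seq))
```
JK

New IndexError raised, caught by outer IndexError handler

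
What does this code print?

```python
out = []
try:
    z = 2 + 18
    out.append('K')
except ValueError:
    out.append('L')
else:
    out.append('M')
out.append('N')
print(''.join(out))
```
KMN

else block runs when no exception occurs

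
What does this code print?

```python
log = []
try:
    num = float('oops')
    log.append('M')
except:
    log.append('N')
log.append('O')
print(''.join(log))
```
NO

Exception raised in try, caught by bare except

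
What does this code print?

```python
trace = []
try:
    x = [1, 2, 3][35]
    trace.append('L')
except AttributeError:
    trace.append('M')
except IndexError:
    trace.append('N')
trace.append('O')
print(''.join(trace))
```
NO

IndexError is caught by its specific handler, not AttributeError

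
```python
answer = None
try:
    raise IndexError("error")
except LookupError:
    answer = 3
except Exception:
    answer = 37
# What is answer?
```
3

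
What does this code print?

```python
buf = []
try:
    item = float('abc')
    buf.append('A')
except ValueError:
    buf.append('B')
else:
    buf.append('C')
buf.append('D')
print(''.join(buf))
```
BD

else block skipped when exception is caught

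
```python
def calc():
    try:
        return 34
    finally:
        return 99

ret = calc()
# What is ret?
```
99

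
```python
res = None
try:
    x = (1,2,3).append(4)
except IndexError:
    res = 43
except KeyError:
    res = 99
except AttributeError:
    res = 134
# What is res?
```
134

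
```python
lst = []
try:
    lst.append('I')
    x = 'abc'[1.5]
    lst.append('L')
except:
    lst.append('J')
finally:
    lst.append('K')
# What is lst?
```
['I', 'J', 'K']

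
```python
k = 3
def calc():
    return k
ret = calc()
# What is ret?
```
3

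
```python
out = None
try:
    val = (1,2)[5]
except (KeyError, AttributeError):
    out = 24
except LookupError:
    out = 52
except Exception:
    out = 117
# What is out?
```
52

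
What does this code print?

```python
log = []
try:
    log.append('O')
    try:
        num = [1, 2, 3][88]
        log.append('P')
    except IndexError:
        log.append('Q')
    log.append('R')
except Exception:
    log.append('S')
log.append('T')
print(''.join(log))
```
OQRT

Inner exception caught by inner handler, outer continues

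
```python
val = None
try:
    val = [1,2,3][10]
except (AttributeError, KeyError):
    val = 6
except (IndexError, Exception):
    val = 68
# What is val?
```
68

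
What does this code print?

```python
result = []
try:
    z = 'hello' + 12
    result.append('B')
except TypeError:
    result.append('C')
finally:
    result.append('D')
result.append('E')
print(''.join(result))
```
CDE

finally always runs, even after exception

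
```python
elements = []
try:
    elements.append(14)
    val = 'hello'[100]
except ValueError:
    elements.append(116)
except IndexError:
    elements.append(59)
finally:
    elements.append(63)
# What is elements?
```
[14, 59, 63]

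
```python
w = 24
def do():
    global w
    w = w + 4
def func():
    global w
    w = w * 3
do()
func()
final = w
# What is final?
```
84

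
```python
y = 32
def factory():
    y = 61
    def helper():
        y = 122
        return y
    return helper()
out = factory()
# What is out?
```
122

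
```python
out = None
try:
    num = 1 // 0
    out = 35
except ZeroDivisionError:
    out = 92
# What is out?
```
92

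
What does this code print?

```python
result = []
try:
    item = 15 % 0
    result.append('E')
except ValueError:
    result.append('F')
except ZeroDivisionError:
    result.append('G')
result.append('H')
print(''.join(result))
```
GH

ZeroDivisionError is caught by its specific handler, not ValueError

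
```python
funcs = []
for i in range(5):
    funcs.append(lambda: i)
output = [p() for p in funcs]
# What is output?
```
[4, 4, 4, 4, 4]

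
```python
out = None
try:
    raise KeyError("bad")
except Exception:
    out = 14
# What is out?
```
14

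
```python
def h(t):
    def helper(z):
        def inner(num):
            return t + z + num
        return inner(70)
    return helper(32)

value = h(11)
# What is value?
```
113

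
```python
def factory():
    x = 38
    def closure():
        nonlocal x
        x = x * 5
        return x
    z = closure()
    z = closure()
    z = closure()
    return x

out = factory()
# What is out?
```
4750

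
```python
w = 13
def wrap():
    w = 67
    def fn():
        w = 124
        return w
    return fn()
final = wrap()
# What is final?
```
124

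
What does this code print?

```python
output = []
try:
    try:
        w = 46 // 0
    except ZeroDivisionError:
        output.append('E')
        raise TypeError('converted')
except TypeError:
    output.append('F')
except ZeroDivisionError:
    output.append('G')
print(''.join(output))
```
EF

New TypeError raised, caught by outer TypeError handler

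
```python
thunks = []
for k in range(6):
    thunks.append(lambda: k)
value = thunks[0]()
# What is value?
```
5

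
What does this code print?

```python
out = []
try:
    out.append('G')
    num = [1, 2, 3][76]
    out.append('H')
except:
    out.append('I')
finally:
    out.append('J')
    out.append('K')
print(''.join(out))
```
GIJK

Code before exception runs, then except, then all of finally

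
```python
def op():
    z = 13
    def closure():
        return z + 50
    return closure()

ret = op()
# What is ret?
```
63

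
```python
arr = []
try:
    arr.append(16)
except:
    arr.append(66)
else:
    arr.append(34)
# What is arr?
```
[16, 34]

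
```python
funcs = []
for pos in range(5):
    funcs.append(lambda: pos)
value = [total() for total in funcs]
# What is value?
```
[4, 4, 4, 4, 4]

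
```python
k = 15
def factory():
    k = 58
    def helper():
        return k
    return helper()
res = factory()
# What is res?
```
58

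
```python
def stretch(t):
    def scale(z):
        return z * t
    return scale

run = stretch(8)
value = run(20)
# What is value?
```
160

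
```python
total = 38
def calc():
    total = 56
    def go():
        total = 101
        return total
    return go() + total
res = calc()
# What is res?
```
157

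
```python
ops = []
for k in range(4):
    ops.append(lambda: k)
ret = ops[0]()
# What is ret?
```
3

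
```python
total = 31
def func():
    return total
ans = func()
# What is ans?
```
31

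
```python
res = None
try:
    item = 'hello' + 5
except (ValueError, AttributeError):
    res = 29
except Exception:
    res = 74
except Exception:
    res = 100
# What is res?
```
74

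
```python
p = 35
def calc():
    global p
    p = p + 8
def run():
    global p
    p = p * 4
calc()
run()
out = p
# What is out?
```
172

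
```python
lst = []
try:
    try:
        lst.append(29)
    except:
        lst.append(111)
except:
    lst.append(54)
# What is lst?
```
[29]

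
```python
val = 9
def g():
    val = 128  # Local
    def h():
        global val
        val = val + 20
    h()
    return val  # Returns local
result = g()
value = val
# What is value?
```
29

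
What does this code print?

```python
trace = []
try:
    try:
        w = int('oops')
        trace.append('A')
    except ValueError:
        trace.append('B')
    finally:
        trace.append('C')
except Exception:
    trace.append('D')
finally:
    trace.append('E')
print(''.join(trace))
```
BCE

Both finally blocks run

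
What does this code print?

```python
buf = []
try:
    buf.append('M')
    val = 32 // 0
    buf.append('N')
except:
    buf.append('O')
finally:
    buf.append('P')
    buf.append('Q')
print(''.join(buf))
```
MOPQ

Code before exception runs, then except, then all of finally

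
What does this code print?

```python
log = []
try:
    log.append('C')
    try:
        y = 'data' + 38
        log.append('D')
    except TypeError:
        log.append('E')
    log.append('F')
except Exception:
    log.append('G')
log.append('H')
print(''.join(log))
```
CEFH

Inner exception caught by inner handler, outer continues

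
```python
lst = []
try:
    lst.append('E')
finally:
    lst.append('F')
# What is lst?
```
['E', 'F']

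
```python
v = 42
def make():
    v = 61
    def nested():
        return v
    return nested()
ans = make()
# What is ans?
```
61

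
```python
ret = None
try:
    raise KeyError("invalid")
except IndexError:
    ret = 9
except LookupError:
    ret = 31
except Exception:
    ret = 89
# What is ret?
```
31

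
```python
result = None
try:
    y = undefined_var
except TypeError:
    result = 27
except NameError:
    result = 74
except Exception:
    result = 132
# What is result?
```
74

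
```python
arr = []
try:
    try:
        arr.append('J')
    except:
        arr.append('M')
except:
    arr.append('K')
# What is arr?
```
['J']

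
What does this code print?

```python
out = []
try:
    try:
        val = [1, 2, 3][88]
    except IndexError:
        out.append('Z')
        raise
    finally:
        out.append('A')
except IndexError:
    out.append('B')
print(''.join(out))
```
ZAB

finally runs before re-raised exception propagates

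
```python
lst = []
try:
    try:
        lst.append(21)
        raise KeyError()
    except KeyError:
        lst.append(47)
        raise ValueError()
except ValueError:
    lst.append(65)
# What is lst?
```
[21, 47, 65]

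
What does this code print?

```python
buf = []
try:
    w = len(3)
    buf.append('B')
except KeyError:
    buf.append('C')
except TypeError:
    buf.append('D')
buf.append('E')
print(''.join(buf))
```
DE

TypeError is caught by its specific handler, not KeyError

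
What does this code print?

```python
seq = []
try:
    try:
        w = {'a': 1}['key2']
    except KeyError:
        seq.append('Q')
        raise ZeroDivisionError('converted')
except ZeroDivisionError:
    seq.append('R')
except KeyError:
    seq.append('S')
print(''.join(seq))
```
QR

New ZeroDivisionError raised, caught by outer ZeroDivisionError handler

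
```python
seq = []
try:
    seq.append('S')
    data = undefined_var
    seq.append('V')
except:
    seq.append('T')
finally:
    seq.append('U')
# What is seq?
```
['S', 'T', 'U']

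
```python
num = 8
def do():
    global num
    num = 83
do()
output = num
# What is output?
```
83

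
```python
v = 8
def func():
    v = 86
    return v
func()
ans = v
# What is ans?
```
8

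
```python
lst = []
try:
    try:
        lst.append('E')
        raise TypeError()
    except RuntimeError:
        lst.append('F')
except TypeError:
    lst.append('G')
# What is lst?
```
['E', 'G']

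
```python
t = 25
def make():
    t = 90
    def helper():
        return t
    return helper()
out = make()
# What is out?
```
90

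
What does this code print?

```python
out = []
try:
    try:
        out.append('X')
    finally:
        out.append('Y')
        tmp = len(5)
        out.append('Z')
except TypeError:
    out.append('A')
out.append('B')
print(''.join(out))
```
XYAB

Exception in inner finally caught by outer except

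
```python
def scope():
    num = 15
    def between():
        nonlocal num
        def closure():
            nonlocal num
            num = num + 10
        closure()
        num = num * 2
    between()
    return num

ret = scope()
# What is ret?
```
50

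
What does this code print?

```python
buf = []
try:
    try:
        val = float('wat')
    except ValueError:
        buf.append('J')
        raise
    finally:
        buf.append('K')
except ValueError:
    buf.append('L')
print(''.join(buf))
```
JKL

finally runs before re-raised exception propagates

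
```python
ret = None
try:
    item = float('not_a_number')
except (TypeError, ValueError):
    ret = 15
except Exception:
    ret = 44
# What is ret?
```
15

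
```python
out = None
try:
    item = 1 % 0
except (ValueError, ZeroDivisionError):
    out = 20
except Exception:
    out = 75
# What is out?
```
20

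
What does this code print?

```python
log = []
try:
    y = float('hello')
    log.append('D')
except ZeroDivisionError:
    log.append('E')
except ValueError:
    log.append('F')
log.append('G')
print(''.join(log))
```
FG

ValueError is caught by its specific handler, not ZeroDivisionError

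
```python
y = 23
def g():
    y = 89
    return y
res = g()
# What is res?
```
89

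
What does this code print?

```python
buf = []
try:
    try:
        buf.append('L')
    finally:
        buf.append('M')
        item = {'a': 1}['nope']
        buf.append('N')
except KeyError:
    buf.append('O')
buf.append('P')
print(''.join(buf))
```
LMOP

Exception in inner finally caught by outer except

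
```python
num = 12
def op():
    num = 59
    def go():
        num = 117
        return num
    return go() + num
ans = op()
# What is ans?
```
176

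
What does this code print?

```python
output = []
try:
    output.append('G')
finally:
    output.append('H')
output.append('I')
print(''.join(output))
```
GHI

try/finally without except, no exception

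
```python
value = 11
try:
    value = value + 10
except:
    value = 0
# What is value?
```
21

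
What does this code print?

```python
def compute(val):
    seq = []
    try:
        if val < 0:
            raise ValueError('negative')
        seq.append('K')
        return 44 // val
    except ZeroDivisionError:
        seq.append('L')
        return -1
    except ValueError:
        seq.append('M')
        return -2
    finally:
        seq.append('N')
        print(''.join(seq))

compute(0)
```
KLN

val=0 causes ZeroDivisionError, caught, finally prints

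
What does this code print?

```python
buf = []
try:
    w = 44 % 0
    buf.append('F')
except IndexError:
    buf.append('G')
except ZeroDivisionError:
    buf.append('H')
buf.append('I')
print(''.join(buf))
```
HI

ZeroDivisionError is caught by its specific handler, not IndexError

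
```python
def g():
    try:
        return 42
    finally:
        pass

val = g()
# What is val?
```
42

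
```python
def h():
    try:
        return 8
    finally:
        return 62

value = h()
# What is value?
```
62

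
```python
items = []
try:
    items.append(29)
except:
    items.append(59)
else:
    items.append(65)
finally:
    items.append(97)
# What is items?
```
[29, 65, 97]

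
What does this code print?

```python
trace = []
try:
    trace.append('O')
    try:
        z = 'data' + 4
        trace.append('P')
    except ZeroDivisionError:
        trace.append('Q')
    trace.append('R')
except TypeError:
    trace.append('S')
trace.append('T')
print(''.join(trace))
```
OST

Inner handler doesn't match, propagates to outer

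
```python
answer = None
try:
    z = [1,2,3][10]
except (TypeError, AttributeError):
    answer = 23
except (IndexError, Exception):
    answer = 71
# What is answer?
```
71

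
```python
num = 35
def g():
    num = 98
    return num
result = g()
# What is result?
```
98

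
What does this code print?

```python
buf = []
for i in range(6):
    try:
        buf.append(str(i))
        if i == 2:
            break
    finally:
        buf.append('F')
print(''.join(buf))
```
0F1F2F

finally runs even when breaking out of loop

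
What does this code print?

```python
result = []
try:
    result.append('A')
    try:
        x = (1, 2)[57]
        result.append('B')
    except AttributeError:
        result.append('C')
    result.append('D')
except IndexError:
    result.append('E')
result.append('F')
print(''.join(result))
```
AEF

Inner handler doesn't match, propagates to outer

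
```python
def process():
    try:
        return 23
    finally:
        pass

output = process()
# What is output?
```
23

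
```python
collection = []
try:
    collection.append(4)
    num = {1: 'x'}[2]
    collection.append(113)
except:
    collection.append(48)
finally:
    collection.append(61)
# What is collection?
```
[4, 48, 61]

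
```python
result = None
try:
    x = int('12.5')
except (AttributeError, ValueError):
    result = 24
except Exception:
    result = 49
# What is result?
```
24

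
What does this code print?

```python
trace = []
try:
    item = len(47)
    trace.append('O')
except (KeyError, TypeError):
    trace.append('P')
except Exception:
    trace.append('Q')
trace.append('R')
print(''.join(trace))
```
PR

TypeError matches tuple containing it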